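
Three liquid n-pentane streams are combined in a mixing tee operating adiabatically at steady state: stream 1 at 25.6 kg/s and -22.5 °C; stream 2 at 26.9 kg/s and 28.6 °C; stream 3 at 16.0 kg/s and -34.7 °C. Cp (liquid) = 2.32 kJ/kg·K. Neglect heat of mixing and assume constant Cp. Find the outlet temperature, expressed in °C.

T_out = -5.28 °C

No heat crosses the boundary, so H_out = H_in.
Σ ṁᵢCp,ᵢTᵢ = 25.6×2.32×-22.5 + 26.9×2.32×28.6 + 16.0×2.32×-34.7 = -839.52
Σ ṁᵢCp,ᵢ = 25.6×2.32 + 26.9×2.32 + 16.0×2.32 = 158.92
T_out = -839.52 / 158.92 = -5.2826 °C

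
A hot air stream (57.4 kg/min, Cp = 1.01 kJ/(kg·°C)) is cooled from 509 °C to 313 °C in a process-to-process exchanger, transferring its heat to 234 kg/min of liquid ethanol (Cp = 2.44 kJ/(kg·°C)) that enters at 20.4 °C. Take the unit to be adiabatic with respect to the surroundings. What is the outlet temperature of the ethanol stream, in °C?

Heat released by hot stream: Q = 57.4 × 1.01 × (509 − 313) = 11363 kJ/min
Energy balance on cold side (adiabatic exchanger): Q = ṁ_c·Cp_c·(T_c,out − T_c,in)
T_c,out = 20.4 + 11363/(234 × 2.44) = 40.301 °C

T_c,out = 40.3 °C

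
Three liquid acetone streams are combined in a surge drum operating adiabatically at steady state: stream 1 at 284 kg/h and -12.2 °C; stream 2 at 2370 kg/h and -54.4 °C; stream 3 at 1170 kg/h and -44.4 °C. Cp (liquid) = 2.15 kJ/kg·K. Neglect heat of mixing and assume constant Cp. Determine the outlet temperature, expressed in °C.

No heat crosses the boundary, so H_out = H_in.
Σ ṁᵢCp,ᵢTᵢ = 284×2.15×-12.2 + 2370×2.15×-54.4 + 1170×2.15×-44.4 = -396330
Σ ṁᵢCp,ᵢ = 284×2.15 + 2370×2.15 + 1170×2.15 = 8221.6
T_out = -396330 / 8221.6 = -48.206 °C

T_out = -48.2 °C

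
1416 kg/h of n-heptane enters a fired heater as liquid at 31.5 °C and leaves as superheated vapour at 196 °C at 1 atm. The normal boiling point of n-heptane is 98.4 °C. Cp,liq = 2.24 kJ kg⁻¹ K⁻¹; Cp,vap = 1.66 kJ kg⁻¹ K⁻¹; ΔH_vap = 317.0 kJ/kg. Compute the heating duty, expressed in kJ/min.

liquid 31.5→98.4 °C: 149.86 kJ/kg
vaporisation at 98.4 °C: 317 kJ/kg
vapour 98.4→196 °C: 162.02 kJ/kg
Δh = 149.86 + 317 + 162.02 = 628.87 kJ/kg
Q = ṁ·Δh = 1416 kg/h × 628.87 kJ/kg = 890480 kJ/h
|Q| = 247.36 kW = 14841 kJ/min

Q = 14800 kJ/min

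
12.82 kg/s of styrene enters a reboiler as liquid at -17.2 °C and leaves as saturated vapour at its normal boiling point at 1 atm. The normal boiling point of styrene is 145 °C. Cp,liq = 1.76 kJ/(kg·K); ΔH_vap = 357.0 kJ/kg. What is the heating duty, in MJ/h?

Q = 29700 MJ/h

liquid -17.2→145 °C: 285.47 kJ/kg
vaporisation at 145 °C: 357 kJ/kg
Δh = 285.47 + 357 = 642.47 kJ/kg
Q = ṁ·Δh = 12.82 kg/s × 642.47 kJ/kg = 8236.5 kJ/s
|Q| = 8236.5 kW = 29651 MJ/h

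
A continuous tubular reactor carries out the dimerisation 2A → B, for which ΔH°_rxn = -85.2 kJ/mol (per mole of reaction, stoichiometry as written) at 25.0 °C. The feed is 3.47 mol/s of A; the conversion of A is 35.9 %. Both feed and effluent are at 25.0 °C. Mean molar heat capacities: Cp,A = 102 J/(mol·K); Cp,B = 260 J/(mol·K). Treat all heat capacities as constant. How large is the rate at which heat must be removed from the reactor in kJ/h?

Q_out = 191000 kJ/h

Extent of reaction ξ = 0.359 × 3.47 / 2 = 0.62287 mol/s
Reaction term: ξ·ΔH°_rxn = 0.62287 × -85.2 = -53.068 kJ/s
Q = ΔH = -53.068 kJ/s = -53.068 kW
Heat removed = 191050 kJ/h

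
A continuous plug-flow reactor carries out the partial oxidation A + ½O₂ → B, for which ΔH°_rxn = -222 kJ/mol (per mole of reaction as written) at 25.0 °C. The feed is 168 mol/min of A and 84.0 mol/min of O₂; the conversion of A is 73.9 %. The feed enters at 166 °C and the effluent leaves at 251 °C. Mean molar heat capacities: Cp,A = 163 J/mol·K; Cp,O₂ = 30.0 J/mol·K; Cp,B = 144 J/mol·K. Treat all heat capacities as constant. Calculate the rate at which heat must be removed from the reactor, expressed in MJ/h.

Q_out = 1560 MJ/h

Extent of reaction ξ = 0.739 × 168 = 124.15 mol/min
Reaction term: ξ·ΔH°_rxn = 124.15 × -222 = -27562 kJ/min
Sensible, feed 166→25 °C: -4216.5 kJ/min
Outlet flows (mol/min): A 43.848, O₂ 21.924, B 124.15
Sensible, products 25→251 °C: 5804.3 kJ/min
Q = ΔH = -25974 kJ/min = -432.9 kW
Heat removed = 1558.4 MJ/h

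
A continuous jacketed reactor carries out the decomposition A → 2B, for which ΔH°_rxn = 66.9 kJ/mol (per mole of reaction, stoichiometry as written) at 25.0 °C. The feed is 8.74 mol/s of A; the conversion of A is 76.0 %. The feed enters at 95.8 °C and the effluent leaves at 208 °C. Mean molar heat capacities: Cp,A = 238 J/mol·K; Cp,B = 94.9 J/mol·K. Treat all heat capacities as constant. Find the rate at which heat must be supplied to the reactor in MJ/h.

Extent of reaction ξ = 0.760 × 8.74 = 6.6424 mol/s
Reaction term: ξ·ΔH°_rxn = 6.6424 × 66.9 = 444.38 kJ/s
Sensible, feed 95.8→25 °C: -147.27 kJ/s
Outlet flows (mol/s): A 2.0976, B 13.285
Sensible, products 25→208 °C: 322.07 kJ/s
Q = ΔH = 619.18 kJ/s = 619.18 kW
Heat supplied = 2229 MJ/h

Q_in = 2230 MJ/h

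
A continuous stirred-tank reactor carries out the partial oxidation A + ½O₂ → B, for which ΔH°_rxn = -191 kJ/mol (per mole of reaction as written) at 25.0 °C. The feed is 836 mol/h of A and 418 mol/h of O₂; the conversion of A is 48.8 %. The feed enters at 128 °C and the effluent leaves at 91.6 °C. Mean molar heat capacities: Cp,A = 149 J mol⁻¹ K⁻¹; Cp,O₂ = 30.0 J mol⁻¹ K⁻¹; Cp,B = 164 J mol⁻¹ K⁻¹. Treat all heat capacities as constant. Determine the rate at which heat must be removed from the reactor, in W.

Extent of reaction ξ = 0.488 × 836 = 407.97 mol/h
Reaction term: ξ·ΔH°_rxn = 407.97 × -191 = -77922 kJ/h
Sensible, feed 128→25 °C: -14122 kJ/h
Outlet flows (mol/h): A 428.03, O₂ 214.02, B 407.97
Sensible, products 25→91.6 °C: 9131.1 kJ/h
Q = ΔH = -82912 kJ/h = -23.031 kW
Heat removed = 23031 W

Q_out = 23000 W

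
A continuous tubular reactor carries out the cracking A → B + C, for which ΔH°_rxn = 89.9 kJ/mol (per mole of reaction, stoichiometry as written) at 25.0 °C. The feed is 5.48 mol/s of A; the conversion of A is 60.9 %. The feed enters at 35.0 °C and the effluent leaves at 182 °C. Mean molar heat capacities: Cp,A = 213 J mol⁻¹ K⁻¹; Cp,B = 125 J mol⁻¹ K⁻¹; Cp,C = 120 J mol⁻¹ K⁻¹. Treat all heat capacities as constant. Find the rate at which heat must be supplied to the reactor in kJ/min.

Q_in = 29300 kJ/min

Extent of reaction ξ = 0.609 × 5.48 = 3.3373 mol/s
Reaction term: ξ·ΔH°_rxn = 3.3373 × 89.9 = 300.03 kJ/s
Sensible, feed 35.0→25 °C: -11.672 kJ/s
Outlet flows (mol/s): A 2.1427, B 3.3373, C 3.3373
Sensible, products 25→182 °C: 200.02 kJ/s
Q = ΔH = 488.38 kJ/s = 488.38 kW
Heat supplied = 29303 kJ/min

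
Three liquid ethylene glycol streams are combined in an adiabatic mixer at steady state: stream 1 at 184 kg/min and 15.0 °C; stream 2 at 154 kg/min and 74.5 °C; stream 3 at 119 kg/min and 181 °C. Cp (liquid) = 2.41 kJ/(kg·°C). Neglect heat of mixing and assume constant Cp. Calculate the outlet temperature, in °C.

T_out = 78.3 °C

No heat crosses the boundary, so H_out = H_in.
Σ ṁᵢCp,ᵢTᵢ = 184×2.41×15.0 + 154×2.41×74.5 + 119×2.41×181 = 86211
Σ ṁᵢCp,ᵢ = 184×2.41 + 154×2.41 + 119×2.41 = 1101.4
T_out = 86211 / 1101.4 = 78.276 °C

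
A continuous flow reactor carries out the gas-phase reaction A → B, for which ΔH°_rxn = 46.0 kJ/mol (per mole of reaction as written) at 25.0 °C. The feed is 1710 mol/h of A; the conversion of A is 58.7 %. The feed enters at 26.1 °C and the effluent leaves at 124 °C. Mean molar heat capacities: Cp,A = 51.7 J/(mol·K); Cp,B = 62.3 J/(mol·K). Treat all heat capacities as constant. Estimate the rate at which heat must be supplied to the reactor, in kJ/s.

Extent of reaction ξ = 0.587 × 1710 = 1003.8 mol/h
Reaction term: ξ·ΔH°_rxn = 1003.8 × 46.0 = 46173 kJ/h
Sensible, feed 26.1→25 °C: -97.248 kJ/h
Outlet flows (mol/h): A 706.23, B 1003.8
Sensible, products 25→124 °C: 9805.6 kJ/h
Q = ΔH = 55882 kJ/h = 15.523 kW
Heat supplied = 15.523 kJ/s

Q_in = 15.5 kJ/s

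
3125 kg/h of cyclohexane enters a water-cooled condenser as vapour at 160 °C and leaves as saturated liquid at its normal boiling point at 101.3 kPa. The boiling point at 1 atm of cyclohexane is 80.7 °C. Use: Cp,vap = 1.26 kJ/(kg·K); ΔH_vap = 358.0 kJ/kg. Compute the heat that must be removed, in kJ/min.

Q_c = 23800 kJ/min

vapour 160→80.7 °C: -99.918 kJ/kg
condensation at 80.7 °C: -358 kJ/kg
Δh = -99.918 + -358 = -457.92 kJ/kg
Q = ṁ·Δh = 3125 kg/h × -457.92 kJ/kg = -1.431e+06 kJ/h
|Q| = 397.5 kW = 23850 kJ/min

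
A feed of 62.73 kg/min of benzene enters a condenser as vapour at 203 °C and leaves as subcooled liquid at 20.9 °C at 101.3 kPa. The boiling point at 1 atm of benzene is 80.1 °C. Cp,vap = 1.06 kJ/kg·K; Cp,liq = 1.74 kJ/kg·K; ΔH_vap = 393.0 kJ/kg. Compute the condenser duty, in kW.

Q_c = 655 kW

vapour 203→80.1 °C: -130.27 kJ/kg
condensation at 80.1 °C: -393 kJ/kg
liquid 80.1→20.9 °C: -103.01 kJ/kg
Δh = -130.27 + -393 + -103.01 = -626.28 kJ/kg
Q = ṁ·Δh = 62.73 kg/min × -626.28 kJ/kg = -39287 kJ/min
|Q| = 654.78 kW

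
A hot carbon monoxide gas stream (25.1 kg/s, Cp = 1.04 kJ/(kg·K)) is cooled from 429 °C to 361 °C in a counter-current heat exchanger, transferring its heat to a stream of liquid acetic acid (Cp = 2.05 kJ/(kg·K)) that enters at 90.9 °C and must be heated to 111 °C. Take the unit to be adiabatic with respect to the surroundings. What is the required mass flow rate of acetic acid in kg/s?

Heat released by hot stream: Q = 25.1 × 1.04 × (429 − 361) = 1775.1 kJ/s
Energy balance on cold side (adiabatic exchanger): Q = ṁ_c·Cp_c·(T_c,out − T_c,in)
ṁ_c = 1775.1 / [2.05 × (111 − 90.9)] = 43.079 kg/s

ṁ_c = 43.1 kg/s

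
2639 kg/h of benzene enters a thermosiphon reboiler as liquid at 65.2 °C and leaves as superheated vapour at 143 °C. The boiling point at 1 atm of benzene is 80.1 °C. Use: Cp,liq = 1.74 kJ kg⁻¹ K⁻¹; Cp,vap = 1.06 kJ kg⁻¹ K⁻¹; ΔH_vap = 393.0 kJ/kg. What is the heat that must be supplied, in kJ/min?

Q = 21400 kJ/min

liquid 65.2→80.1 °C: 25.926 kJ/kg
vaporisation at 80.1 °C: 393 kJ/kg
vapour 80.1→143 °C: 66.674 kJ/kg
Δh = 25.926 + 393 + 66.674 = 485.6 kJ/kg
Q = ṁ·Δh = 2639 kg/h × 485.6 kJ/kg = 1.2815e+06 kJ/h
|Q| = 355.97 kW = 21358 kJ/min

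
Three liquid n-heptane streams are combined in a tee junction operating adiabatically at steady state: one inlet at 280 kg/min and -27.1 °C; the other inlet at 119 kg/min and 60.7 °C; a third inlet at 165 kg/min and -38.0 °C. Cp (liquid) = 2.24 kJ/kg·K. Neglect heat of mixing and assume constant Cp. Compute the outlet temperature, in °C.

T_out = -11.8 °C

Energy balance with Q = 0: Σ ṁᵢCp,ᵢ(T_out − Tᵢ) = 0
Σ ṁᵢCp,ᵢTᵢ = 280×2.24×-27.1 + 119×2.24×60.7 + 165×2.24×-38.0 = -14862
Σ ṁᵢCp,ᵢ = 280×2.24 + 119×2.24 + 165×2.24 = 1263.4
T_out = -14862 / 1263.4 = -11.764 °C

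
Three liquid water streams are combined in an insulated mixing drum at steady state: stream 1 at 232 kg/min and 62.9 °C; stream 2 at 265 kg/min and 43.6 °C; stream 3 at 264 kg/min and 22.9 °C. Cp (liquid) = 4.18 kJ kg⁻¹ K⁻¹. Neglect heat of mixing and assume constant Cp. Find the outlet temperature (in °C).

Energy balance with Q = 0: Σ ṁᵢCp,ᵢ(T_out − Tᵢ) = 0
T_out = Σ ṁᵢCp,ᵢTᵢ / Σ ṁᵢCp,ᵢ
      = 134560 / 3181 = 42.303 °C

T_out = 42.3 °C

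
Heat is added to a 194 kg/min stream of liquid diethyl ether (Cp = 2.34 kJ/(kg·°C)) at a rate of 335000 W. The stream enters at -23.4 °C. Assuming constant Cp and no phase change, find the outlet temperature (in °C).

T_out = 20.9 °C

Q = 335000 W = 20100 kJ/min
ΔT = Q/(ṁ·Cp) = 20100/(194×2.34) = 44.277 K
T_out = -23.4 + 44.277 = 20.877 °C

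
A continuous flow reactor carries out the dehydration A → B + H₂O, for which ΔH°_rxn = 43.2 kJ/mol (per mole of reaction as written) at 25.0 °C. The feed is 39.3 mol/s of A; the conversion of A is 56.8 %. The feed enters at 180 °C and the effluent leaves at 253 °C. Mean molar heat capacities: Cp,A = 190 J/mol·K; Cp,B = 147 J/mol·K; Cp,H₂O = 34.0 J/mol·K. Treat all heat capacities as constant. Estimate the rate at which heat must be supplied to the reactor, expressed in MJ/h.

Extent of reaction ξ = 0.568 × 39.3 = 22.322 mol/s
Reaction term: ξ·ΔH°_rxn = 22.322 × 43.2 = 964.33 kJ/s
Sensible, feed 180→25 °C: -1157.4 kJ/s
Outlet flows (mol/s): A 16.978, B 22.322, H₂O 22.322
Sensible, products 25→253 °C: 1656.7 kJ/s
Q = ΔH = 1463.6 kJ/s = 1463.6 kW
Heat supplied = 5269 MJ/h

Q_in = 5270 MJ/h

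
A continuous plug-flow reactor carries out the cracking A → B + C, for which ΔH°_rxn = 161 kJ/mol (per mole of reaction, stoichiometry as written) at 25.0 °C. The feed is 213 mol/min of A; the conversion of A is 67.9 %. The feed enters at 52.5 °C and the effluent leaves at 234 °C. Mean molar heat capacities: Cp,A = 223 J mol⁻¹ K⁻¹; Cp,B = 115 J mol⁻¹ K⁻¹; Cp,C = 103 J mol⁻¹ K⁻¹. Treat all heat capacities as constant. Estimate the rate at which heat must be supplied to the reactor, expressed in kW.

Extent of reaction ξ = 0.679 × 213 = 144.63 mol/min
Reaction term: ξ·ΔH°_rxn = 144.63 × 161 = 23285 kJ/min
Sensible, feed 52.5→25 °C: -1306.2 kJ/min
Outlet flows (mol/min): A 68.373, B 144.63, C 144.63
Sensible, products 25→234 °C: 9776.2 kJ/min
Q = ΔH = 31755 kJ/min = 529.25 kW
Heat supplied = 529.25 kW

Q_in = 529 kW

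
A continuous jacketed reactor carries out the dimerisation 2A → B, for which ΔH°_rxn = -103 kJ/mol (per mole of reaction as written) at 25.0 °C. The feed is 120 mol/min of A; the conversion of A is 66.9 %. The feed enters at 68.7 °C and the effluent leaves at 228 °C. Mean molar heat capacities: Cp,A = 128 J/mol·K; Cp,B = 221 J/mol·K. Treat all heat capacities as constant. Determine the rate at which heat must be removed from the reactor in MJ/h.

Q_out = 118 MJ/h

Extent of reaction ξ = 0.669 × 120 / 2 = 40.14 mol/min
Reaction term: ξ·ΔH°_rxn = 40.14 × -103 = -4134.4 kJ/min
Sensible, feed 68.7→25 °C: -671.23 kJ/min
Outlet flows (mol/min): A 39.72, B 40.14
Sensible, products 25→228 °C: 2832.9 kJ/min
Q = ΔH = -1972.8 kJ/min = -32.879 kW
Heat removed = 118.37 MJ/h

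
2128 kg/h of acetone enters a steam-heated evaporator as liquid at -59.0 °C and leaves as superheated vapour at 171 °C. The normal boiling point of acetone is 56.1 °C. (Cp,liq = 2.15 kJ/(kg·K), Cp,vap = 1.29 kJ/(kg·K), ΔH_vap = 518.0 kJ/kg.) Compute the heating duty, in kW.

liquid -59.0→56.1 °C: 247.46 kJ/kg
vaporisation at 56.1 °C: 518 kJ/kg
vapour 56.1→171 °C: 148.22 kJ/kg
Δh = 247.46 + 518 + 148.22 = 913.69 kJ/kg
Q = ṁ·Δh = 2128 kg/h × 913.69 kJ/kg = 1.9443e+06 kJ/h
|Q| = 540.09 kW

Q = 540 kW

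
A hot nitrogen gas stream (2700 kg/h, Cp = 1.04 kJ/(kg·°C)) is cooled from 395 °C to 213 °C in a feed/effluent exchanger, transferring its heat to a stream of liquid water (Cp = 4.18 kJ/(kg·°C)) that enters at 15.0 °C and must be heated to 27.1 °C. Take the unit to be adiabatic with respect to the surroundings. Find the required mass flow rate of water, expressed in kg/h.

Heat released by hot stream: Q = 2700 × 1.04 × (395 − 213) = 511060 kJ/h
Energy balance on cold side (adiabatic exchanger): Q = ṁ_c·Cp_c·(T_c,out − T_c,in)
ṁ_c = 511060 / [4.18 × (27.1 − 15.0)] = 10104 kg/h

ṁ_c = 10100 kg/h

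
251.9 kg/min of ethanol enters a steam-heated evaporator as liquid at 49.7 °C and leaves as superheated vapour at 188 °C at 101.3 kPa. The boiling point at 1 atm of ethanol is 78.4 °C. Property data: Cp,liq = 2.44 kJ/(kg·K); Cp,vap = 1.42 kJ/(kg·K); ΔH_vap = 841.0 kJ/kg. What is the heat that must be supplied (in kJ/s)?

Q = 4480 kJ/s

liquid 49.7→78.4 °C: 70.028 kJ/kg
vaporisation at 78.4 °C: 841 kJ/kg
vapour 78.4→188 °C: 155.63 kJ/kg
Δh = 70.028 + 841 + 155.63 = 1066.7 kJ/kg
Q = ṁ·Δh = 251.9 kg/min × 1066.7 kJ/kg = 268690 kJ/min
|Q| = 4478.2 kW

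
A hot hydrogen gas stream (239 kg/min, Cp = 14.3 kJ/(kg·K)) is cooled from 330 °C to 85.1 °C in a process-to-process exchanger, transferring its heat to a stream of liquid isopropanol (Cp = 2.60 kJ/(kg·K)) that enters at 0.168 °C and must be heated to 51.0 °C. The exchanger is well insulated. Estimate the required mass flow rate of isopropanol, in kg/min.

Heat released by hot stream: Q = 239 × 14.3 × (330 − 85.1) = 836990 kJ/min
Energy balance on cold side (adiabatic exchanger): Q = ṁ_c·Cp_c·(T_c,out − T_c,in)
ṁ_c = 836990 / [2.60 × (51.0 − 0.168)] = 6333 kg/min

ṁ_c = 6330 kg/min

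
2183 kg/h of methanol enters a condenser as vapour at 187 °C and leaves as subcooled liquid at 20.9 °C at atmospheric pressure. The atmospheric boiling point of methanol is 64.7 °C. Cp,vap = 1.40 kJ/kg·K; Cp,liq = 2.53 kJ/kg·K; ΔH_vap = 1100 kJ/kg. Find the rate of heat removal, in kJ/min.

vapour 187→64.7 °C: -171.22 kJ/kg
condensation at 64.7 °C: -1100 kJ/kg
liquid 64.7→20.9 °C: -110.81 kJ/kg
Δh = -171.22 + -1100 + -110.81 = -1382 kJ/kg
Q = ṁ·Δh = 2183 kg/h × -1382 kJ/kg = -3.017e+06 kJ/h
|Q| = 838.05 kW = 50283 kJ/min

Q_c = 50300 kJ/min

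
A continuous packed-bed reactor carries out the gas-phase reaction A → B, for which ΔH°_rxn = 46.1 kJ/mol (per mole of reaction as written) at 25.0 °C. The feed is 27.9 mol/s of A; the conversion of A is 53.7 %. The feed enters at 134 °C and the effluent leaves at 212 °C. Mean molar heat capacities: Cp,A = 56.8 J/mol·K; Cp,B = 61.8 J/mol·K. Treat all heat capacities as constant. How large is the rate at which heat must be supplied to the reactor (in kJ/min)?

Q_in = 49700 kJ/min

Extent of reaction ξ = 0.537 × 27.9 = 14.982 mol/s
Reaction term: ξ·ΔH°_rxn = 14.982 × 46.1 = 690.68 kJ/s
Sensible, feed 134→25 °C: -172.73 kJ/s
Outlet flows (mol/s): A 12.918, B 14.982
Sensible, products 25→212 °C: 310.35 kJ/s
Q = ΔH = 828.3 kJ/s = 828.3 kW
Heat supplied = 49698 kJ/min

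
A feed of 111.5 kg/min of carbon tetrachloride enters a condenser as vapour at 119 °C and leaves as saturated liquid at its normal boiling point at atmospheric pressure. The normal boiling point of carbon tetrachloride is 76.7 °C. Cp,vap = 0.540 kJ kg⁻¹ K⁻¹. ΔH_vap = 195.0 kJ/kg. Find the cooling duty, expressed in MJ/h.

Q_c = 1460 MJ/h

vapour 119→76.7 °C: -22.842 kJ/kg
condensation at 76.7 °C: -195 kJ/kg
Δh = -22.842 + -195 = -217.84 kJ/kg
Q = ṁ·Δh = 111.5 kg/min × -217.84 kJ/kg = -24289 kJ/min
|Q| = 404.82 kW = 1457.4 MJ/h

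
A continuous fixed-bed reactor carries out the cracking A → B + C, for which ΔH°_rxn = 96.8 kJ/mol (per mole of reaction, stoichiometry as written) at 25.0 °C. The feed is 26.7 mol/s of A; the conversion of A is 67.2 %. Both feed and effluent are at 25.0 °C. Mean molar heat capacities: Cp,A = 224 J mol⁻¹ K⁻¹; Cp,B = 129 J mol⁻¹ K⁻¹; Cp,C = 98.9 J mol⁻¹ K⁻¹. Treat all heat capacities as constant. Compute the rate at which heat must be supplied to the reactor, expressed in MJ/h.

Q_in = 6250 MJ/h

Extent of reaction ξ = 0.672 × 26.7 = 17.942 mol/s
Reaction term: ξ·ΔH°_rxn = 17.942 × 96.8 = 1736.8 kJ/s
Q = ΔH = 1736.8 kJ/s = 1736.8 kW
Heat supplied = 6252.6 MJ/h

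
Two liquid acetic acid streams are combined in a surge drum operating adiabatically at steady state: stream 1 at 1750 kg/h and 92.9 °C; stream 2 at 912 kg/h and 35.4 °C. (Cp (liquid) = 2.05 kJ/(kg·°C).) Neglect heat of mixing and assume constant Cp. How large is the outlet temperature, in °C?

T_out = 73.2 °C

No heat crosses the boundary, so H_out = H_in.
Σ ṁᵢCp,ᵢTᵢ = 1750×2.05×92.9 + 912×2.05×35.4 = 399460
Σ ṁᵢCp,ᵢ = 1750×2.05 + 912×2.05 = 5457.1
T_out = 399460 / 5457.1 = 73.201 °C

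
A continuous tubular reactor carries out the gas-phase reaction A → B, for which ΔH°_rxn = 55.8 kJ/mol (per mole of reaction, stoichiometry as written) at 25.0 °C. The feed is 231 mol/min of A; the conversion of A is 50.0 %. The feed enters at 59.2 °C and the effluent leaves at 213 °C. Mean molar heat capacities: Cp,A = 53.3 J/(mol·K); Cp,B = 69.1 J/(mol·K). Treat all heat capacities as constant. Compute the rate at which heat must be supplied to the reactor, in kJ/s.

Extent of reaction ξ = 0.500 × 231 = 115.5 mol/min
Reaction term: ξ·ΔH°_rxn = 115.5 × 55.8 = 6444.9 kJ/min
Sensible, feed 59.2→25 °C: -421.08 kJ/min
Outlet flows (mol/min): A 115.5, B 115.5
Sensible, products 25→213 °C: 2657.8 kJ/min
Q = ΔH = 8681.6 kJ/min = 144.69 kW
Heat supplied = 144.69 kJ/s

Q_in = 145 kJ/s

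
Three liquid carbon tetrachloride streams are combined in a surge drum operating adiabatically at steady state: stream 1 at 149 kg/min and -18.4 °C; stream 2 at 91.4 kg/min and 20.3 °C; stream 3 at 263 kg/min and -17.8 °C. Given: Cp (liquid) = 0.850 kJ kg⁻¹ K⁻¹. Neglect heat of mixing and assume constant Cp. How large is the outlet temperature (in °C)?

Energy balance with Q = 0: Σ ṁᵢCp,ᵢ(T_out − Tᵢ) = 0
Σ ṁᵢCp,ᵢTᵢ = 149×0.850×-18.4 + 91.4×0.850×20.3 + 263×0.850×-17.8 = -4732.4
Σ ṁᵢCp,ᵢ = 149×0.850 + 91.4×0.850 + 263×0.850 = 427.89
T_out = -4732.4 / 427.89 = -11.06 °C

T_out = -11.1 °C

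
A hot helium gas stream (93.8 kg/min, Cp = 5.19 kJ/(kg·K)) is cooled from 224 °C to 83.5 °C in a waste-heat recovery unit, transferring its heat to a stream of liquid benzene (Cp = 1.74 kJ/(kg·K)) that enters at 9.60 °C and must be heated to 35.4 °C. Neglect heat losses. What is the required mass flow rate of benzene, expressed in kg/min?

ṁ_c = 1520 kg/min

Heat released by hot stream: Q = 93.8 × 5.19 × (224 − 83.5) = 68398 kJ/min
Energy balance on cold side (adiabatic exchanger): Q = ṁ_c·Cp_c·(T_c,out − T_c,in)
ṁ_c = 68398 / [1.74 × (35.4 − 9.60)] = 1523.6 kg/min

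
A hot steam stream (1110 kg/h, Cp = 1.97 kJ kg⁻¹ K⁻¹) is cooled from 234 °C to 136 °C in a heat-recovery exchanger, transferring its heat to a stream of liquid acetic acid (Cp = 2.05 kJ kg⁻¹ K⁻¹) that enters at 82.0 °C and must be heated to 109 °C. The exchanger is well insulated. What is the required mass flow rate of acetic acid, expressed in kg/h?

ṁ_c = 3870 kg/h

Heat released by hot stream: Q = 1110 × 1.97 × (234 − 136) = 214300 kJ/h
Energy balance on cold side (adiabatic exchanger): Q = ṁ_c·Cp_c·(T_c,out − T_c,in)
ṁ_c = 214300 / [2.05 × (109 − 82.0)] = 3871.7 kg/h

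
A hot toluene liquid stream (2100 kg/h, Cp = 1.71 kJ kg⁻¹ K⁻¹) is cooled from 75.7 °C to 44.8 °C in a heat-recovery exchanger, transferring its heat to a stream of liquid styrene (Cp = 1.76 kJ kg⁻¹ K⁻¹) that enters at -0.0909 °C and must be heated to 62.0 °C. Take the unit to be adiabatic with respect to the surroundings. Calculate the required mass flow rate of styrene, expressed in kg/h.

ṁ_c = 1020 kg/h

Heat released by hot stream: Q = 2100 × 1.71 × (75.7 − 44.8) = 110960 kJ/h
Energy balance on cold side (adiabatic exchanger): Q = ṁ_c·Cp_c·(T_c,out − T_c,in)
ṁ_c = 110960 / [1.76 × (62.0 − -0.0909)] = 1015.4 kg/h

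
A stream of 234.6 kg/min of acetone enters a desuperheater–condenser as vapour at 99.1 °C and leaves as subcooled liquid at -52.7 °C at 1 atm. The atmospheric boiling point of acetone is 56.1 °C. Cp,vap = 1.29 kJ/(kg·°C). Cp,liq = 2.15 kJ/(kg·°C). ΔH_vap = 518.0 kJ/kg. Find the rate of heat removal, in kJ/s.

vapour 99.1→56.1 °C: -55.47 kJ/kg
condensation at 56.1 °C: -518 kJ/kg
liquid 56.1→-52.7 °C: -233.92 kJ/kg
Δh = -55.47 + -518 + -233.92 = -807.39 kJ/kg
Q = ṁ·Δh = 234.6 kg/min × -807.39 kJ/kg = -189410 kJ/min
|Q| = 3156.9 kW

Q_c = 3160 kJ/s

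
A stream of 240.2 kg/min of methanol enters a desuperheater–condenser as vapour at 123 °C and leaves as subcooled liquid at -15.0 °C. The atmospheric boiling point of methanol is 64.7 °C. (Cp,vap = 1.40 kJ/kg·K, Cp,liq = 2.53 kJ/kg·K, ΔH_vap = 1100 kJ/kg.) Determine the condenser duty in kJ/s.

Q_c = 5540 kJ/s

vapour 123→64.7 °C: -81.62 kJ/kg
condensation at 64.7 °C: -1100 kJ/kg
liquid 64.7→-15.0 °C: -201.64 kJ/kg
Δh = -81.62 + -1100 + -201.64 = -1383.3 kJ/kg
Q = ṁ·Δh = 240.2 kg/min × -1383.3 kJ/kg = -332260 kJ/min
|Q| = 5537.7 kW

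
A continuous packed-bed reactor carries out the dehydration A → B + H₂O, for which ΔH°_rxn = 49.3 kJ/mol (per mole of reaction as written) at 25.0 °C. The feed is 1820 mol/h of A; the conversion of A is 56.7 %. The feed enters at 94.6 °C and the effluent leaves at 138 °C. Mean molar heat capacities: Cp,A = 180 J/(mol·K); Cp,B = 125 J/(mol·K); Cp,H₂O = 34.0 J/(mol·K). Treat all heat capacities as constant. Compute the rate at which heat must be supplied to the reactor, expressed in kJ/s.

Extent of reaction ξ = 0.567 × 1820 = 1031.9 mol/h
Reaction term: ξ·ΔH°_rxn = 1031.9 × 49.3 = 50875 kJ/h
Sensible, feed 94.6→25 °C: -22801 kJ/h
Outlet flows (mol/h): A 788.06, B 1031.9, H₂O 1031.9
Sensible, products 25→138 °C: 34570 kJ/h
Q = ΔH = 62644 kJ/h = 17.401 kW
Heat supplied = 17.401 kJ/s

Q_in = 17.4 kJ/s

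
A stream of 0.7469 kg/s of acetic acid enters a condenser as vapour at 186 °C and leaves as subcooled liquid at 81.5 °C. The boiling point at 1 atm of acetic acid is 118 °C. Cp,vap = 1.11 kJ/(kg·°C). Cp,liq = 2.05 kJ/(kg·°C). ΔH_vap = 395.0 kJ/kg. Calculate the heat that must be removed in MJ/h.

vapour 186→118 °C: -75.48 kJ/kg
condensation at 118 °C: -395 kJ/kg
liquid 118→81.5 °C: -74.825 kJ/kg
Δh = -75.48 + -395 + -74.825 = -545.3 kJ/kg
Q = ṁ·Δh = 0.7469 kg/s × -545.3 kJ/kg = -407.29 kJ/s
|Q| = 407.29 kW = 1466.2 MJ/h

Q_c = 1470 MJ/h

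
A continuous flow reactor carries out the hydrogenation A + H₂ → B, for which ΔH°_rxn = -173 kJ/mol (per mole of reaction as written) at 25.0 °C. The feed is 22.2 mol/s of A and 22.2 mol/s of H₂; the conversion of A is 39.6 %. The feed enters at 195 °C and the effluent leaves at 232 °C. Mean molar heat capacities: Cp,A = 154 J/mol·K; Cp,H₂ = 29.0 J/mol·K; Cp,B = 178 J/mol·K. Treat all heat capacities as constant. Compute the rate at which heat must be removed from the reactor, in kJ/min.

Extent of reaction ξ = 0.396 × 22.2 = 8.7912 mol/s
Reaction term: ξ·ΔH°_rxn = 8.7912 × -173 = -1520.9 kJ/s
Sensible, feed 195→25 °C: -690.64 kJ/s
Outlet flows (mol/s): A 13.409, H₂ 13.409, B 8.7912
Sensible, products 25→232 °C: 831.86 kJ/s
Q = ΔH = -1379.7 kJ/s = -1379.7 kW
Heat removed = 82780 kJ/min

Q_out = 82800 kJ/min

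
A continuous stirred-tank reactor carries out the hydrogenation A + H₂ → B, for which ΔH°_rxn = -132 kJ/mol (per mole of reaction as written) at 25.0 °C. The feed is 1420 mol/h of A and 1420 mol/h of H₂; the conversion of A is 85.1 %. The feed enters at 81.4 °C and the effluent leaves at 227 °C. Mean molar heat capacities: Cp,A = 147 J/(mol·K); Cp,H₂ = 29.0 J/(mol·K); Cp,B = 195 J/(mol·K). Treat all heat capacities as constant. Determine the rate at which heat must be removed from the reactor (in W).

Extent of reaction ξ = 0.851 × 1420 = 1208.4 mol/h
Reaction term: ξ·ΔH°_rxn = 1208.4 × -132 = -159510 kJ/h
Sensible, feed 81.4→25 °C: -14095 kJ/h
Outlet flows (mol/h): A 211.58, H₂ 211.58, B 1208.4
Sensible, products 25→227 °C: 55122 kJ/h
Q = ΔH = -118490 kJ/h = -32.913 kW
Heat removed = 32913 W

Q_out = 32900 W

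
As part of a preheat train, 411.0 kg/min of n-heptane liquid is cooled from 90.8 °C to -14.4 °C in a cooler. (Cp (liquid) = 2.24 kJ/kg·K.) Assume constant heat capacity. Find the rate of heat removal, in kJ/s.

Q_c = 1610 kJ/s

Q = ṁ·Cp·ΔT = 411.0 × 2.24 × (-14.4 − 90.8) = -96851 kJ/min
Converting: 96851 / 60 s = 1614.2 kW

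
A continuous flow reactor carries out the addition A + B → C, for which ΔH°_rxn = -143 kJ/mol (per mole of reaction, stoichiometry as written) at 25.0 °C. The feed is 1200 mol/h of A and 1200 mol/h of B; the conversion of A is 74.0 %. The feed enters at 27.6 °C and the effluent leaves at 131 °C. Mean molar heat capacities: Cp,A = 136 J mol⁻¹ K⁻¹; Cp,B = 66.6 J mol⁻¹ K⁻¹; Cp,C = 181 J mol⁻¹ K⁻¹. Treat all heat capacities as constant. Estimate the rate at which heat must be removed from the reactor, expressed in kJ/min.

Q_out = 1730 kJ/min

Extent of reaction ξ = 0.740 × 1200 = 888 mol/h
Reaction term: ξ·ΔH°_rxn = 888 × -143 = -126980 kJ/h
Sensible, feed 27.6→25 °C: -632.11 kJ/h
Outlet flows (mol/h): A 312, B 312, C 888
Sensible, products 25→131 °C: 23738 kJ/h
Q = ΔH = -103880 kJ/h = -28.855 kW
Heat removed = 1731.3 kJ/min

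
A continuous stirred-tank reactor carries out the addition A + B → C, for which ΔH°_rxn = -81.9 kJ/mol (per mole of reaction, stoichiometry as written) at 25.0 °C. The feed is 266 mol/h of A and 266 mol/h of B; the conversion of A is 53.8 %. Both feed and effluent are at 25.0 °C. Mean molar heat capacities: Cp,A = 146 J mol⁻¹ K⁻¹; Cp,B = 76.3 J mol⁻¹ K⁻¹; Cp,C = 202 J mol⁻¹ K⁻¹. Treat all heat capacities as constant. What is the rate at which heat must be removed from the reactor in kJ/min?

Q_out = 195 kJ/min

Extent of reaction ξ = 0.538 × 266 = 143.11 mol/h
Reaction term: ξ·ΔH°_rxn = 143.11 × -81.9 = -11721 kJ/h
Q = ΔH = -11721 kJ/h = -3.2557 kW
Heat removed = 195.34 kJ/min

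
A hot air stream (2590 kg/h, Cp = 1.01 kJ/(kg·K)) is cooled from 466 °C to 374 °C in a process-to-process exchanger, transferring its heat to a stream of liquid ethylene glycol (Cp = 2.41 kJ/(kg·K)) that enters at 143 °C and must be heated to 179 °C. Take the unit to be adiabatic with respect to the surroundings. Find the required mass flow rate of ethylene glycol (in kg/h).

ṁ_c = 2770 kg/h

Heat released by hot stream: Q = 2590 × 1.01 × (466 − 374) = 240660 kJ/h
Energy balance on cold side (adiabatic exchanger): Q = ṁ_c·Cp_c·(T_c,out − T_c,in)
ṁ_c = 240660 / [2.41 × (179 − 143)] = 2773.9 kg/h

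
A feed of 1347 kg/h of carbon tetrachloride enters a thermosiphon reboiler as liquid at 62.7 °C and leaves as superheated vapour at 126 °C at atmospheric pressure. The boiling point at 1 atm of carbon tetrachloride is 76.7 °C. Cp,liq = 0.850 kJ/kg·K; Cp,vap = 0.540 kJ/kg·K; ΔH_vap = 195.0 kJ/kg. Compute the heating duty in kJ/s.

Q = 87.4 kJ/s

liquid 62.7→76.7 °C: 11.9 kJ/kg
vaporisation at 76.7 °C: 195 kJ/kg
vapour 76.7→126 °C: 26.622 kJ/kg
Δh = 11.9 + 195 + 26.622 = 233.52 kJ/kg
Q = ṁ·Δh = 1347 kg/h × 233.52 kJ/kg = 314550 kJ/h
|Q| = 87.376 kW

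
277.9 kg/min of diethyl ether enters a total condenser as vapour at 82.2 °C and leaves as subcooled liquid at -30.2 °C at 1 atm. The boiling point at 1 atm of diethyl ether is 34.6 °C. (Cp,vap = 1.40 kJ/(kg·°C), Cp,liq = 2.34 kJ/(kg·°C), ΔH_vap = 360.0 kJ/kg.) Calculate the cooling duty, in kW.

Q_c = 2680 kW

vapour 82.2→34.6 °C: -66.64 kJ/kg
condensation at 34.6 °C: -360 kJ/kg
liquid 34.6→-30.2 °C: -151.63 kJ/kg
Δh = -66.64 + -360 + -151.63 = -578.27 kJ/kg
Q = ṁ·Δh = 277.9 kg/min × -578.27 kJ/kg = -160700 kJ/min
|Q| = 2678.4 kW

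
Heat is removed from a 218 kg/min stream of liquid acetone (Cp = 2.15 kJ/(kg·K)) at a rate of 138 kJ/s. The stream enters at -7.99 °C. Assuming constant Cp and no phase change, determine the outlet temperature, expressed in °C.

T_out = -25.7 °C

Q = 138 kJ/s = 8280 kJ/min
ΔT = Q/(ṁ·Cp) = 8280/(218×2.15) = 17.666 K
T_out = -7.99 − 17.666 = -25.656 °C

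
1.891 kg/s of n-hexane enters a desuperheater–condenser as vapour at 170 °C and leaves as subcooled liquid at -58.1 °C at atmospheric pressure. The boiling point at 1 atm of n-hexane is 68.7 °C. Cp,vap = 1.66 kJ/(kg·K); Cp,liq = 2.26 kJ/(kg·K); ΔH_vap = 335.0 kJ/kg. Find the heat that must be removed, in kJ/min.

vapour 170→68.7 °C: -168.16 kJ/kg
condensation at 68.7 °C: -335 kJ/kg
liquid 68.7→-58.1 °C: -286.57 kJ/kg
Δh = -168.16 + -335 + -286.57 = -789.73 kJ/kg
Q = ṁ·Δh = 1.891 kg/s × -789.73 kJ/kg = -1493.4 kJ/s
|Q| = 1493.4 kW = 89602 kJ/min

Q_c = 89600 kJ/min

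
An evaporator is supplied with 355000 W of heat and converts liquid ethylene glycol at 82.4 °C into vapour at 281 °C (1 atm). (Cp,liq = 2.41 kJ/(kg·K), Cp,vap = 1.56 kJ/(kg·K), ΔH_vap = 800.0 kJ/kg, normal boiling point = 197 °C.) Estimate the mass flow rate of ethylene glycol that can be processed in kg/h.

ṁ = 1060 kg/h

Δh = 2.41×(197−82.4) + 800.0 + 1.56×(281−197) = 1207.2 kJ/kg
Q = 355000 W = 355 kJ/s = 1.278e+06 kJ/h
ṁ = Q/Δh = 1.278e+06 / 1207.2 = 1058.6 kg/h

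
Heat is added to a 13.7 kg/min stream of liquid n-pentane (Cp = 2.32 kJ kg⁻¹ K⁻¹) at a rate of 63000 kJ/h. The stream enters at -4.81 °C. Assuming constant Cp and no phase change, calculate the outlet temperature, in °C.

T_out = 28.2 °C

Q = 63000 kJ/h = 1050 kJ/min
ΔT = Q/(ṁ·Cp) = 1050/(13.7×2.32) = 33.035 K
T_out = -4.81 + 33.035 = 28.225 °C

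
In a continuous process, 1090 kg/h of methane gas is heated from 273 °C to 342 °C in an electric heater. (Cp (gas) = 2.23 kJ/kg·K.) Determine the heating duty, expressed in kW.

Q = ṁ·Cp·ΔT = 1090 × 2.23 × (342 − 273) = 167720 kJ/h
Converting: 167720 / 3600 s = 46.588 kW

Q = 46.6 kW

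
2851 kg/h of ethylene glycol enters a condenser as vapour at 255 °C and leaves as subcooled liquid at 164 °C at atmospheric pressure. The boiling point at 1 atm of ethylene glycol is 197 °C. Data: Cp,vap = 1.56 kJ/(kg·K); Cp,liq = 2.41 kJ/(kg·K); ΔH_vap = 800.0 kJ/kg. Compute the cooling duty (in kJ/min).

Q_c = 46100 kJ/min

vapour 255→197 °C: -90.48 kJ/kg
condensation at 197 °C: -800 kJ/kg
liquid 197→164 °C: -79.53 kJ/kg
Δh = -90.48 + -800 + -79.53 = -970.01 kJ/kg
Q = ṁ·Δh = 2851 kg/h × -970.01 kJ/kg = -2.7655e+06 kJ/h
|Q| = 768.19 kW = 46092 kJ/min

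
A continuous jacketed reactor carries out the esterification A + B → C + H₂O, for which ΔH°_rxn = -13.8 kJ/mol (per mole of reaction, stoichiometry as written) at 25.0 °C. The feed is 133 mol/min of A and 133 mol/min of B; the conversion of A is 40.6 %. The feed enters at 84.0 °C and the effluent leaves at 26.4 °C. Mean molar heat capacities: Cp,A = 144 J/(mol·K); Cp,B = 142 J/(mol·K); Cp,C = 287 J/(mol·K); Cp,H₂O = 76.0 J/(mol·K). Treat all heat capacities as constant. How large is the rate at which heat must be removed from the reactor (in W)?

Q_out = 48800 W

Extent of reaction ξ = 0.406 × 133 = 53.998 mol/min
Reaction term: ξ·ΔH°_rxn = 53.998 × -13.8 = -745.17 kJ/min
Sensible, feed 84.0→25 °C: -2244.2 kJ/min
Outlet flows (mol/min): A 79.002, B 79.002, C 53.998, H₂O 53.998
Sensible, products 25→26.4 °C: 59.074 kJ/min
Q = ΔH = -2930.3 kJ/min = -48.839 kW
Heat removed = 48839 W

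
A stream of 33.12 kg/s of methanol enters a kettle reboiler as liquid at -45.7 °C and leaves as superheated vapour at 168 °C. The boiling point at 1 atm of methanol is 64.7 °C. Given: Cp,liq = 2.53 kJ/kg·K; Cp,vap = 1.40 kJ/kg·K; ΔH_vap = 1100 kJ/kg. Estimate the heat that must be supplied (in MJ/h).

liquid -45.7→64.7 °C: 279.31 kJ/kg
vaporisation at 64.7 °C: 1100 kJ/kg
vapour 64.7→168 °C: 144.62 kJ/kg
Δh = 279.31 + 1100 + 144.62 = 1523.9 kJ/kg
Q = ṁ·Δh = 33.12 kg/s × 1523.9 kJ/kg = 50473 kJ/s
|Q| = 50473 kW = 181700 MJ/h

Q = 182000 MJ/h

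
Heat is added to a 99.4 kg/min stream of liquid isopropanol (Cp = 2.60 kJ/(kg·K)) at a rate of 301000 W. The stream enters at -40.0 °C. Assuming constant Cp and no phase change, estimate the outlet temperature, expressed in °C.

T_out = 29.9 °C

Q = 301000 W = 18060 kJ/min
ΔT = Q/(ṁ·Cp) = 18060/(99.4×2.60) = 69.881 K
T_out = -40.0 + 69.881 = 29.881 °C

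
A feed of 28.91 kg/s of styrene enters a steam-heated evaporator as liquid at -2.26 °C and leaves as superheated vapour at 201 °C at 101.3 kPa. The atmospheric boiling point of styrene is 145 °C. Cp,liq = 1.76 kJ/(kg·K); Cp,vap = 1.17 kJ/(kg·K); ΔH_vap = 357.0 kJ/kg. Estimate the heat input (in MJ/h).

liquid -2.26→145 °C: 259.18 kJ/kg
vaporisation at 145 °C: 357 kJ/kg
vapour 145→201 °C: 65.52 kJ/kg
Δh = 259.18 + 357 + 65.52 = 681.7 kJ/kg
Q = ṁ·Δh = 28.91 kg/s × 681.7 kJ/kg = 19708 kJ/s
|Q| = 19708 kW = 70948 MJ/h

Q = 70900 MJ/h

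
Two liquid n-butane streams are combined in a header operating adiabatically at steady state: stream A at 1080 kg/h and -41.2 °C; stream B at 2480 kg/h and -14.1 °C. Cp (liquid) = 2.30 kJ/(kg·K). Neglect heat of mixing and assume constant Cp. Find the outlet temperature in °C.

No heat crosses the boundary, so H_out = H_in.
T_out = Σ ṁᵢCp,ᵢTᵢ / Σ ṁᵢCp,ᵢ
      = -182770 / 8188 = -22.321 °C

T_out = -22.3 °C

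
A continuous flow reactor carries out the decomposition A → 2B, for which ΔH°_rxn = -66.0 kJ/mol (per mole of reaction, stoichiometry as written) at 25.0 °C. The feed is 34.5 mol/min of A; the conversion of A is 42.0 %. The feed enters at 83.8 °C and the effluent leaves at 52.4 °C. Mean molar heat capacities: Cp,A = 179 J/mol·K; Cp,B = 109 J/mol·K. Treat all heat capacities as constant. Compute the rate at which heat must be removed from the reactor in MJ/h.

Extent of reaction ξ = 0.420 × 34.5 = 14.49 mol/min
Reaction term: ξ·ΔH°_rxn = 14.49 × -66.0 = -956.34 kJ/min
Sensible, feed 83.8→25 °C: -363.12 kJ/min
Outlet flows (mol/min): A 20.01, B 28.98
Sensible, products 25→52.4 °C: 184.69 kJ/min
Q = ΔH = -1134.8 kJ/min = -18.913 kW
Heat removed = 68.086 MJ/h

Q_out = 68.1 MJ/h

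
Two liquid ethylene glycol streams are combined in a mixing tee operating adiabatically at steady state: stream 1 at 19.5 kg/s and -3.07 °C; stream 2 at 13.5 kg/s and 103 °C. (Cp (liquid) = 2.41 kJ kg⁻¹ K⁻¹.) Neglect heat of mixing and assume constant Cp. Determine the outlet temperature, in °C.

T_out = 40.3 °C

No heat crosses the boundary, so H_out = H_in.
T_out = Σ ṁᵢCp,ᵢTᵢ / Σ ṁᵢCp,ᵢ
      = 3206.8 / 79.53 = 40.322 °C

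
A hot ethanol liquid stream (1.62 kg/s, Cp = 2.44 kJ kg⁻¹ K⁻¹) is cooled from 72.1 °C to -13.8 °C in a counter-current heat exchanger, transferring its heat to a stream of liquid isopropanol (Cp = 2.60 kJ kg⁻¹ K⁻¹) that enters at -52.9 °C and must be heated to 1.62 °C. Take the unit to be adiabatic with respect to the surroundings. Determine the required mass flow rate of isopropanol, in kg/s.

Heat released by hot stream: Q = 1.62 × 2.44 × (72.1 − -13.8) = 339.55 kJ/s
Energy balance on cold side (adiabatic exchanger): Q = ṁ_c·Cp_c·(T_c,out − T_c,in)
ṁ_c = 339.55 / [2.60 × (1.62 − -52.9)] = 2.3953 kg/s

ṁ_c = 2.40 kg/s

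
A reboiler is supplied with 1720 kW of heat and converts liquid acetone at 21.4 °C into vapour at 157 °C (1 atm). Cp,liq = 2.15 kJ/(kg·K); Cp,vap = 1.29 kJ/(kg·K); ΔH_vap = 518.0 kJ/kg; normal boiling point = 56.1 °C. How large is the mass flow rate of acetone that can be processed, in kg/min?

Δh = 2.15×(56.1−21.4) + 518.0 + 1.29×(157−56.1) = 722.77 kJ/kg
Q = 1720 kW = 1720 kJ/s = 103200 kJ/min
ṁ = Q/Δh = 103200 / 722.77 = 142.78 kg/min

ṁ = 143 kg/min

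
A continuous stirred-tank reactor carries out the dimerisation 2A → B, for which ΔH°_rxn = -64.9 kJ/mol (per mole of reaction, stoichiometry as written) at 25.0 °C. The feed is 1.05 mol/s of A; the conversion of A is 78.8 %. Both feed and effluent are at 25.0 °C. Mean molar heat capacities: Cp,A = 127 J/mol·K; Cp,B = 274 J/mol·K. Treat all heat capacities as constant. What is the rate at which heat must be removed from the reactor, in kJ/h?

Extent of reaction ξ = 0.788 × 1.05 / 2 = 0.4137 mol/s
Reaction term: ξ·ΔH°_rxn = 0.4137 × -64.9 = -26.849 kJ/s
Q = ΔH = -26.849 kJ/s = -26.849 kW
Heat removed = 96657 kJ/h

Q_out = 96700 kJ/h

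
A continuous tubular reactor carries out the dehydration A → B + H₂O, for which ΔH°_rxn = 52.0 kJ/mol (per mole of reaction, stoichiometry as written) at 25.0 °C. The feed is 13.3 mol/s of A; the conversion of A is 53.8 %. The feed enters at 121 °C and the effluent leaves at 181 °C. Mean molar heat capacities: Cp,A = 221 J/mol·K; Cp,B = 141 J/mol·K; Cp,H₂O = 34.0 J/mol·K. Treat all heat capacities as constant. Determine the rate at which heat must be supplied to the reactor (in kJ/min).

Q_in = 29800 kJ/min

Extent of reaction ξ = 0.538 × 13.3 = 7.1554 mol/s
Reaction term: ξ·ΔH°_rxn = 7.1554 × 52.0 = 372.08 kJ/s
Sensible, feed 121→25 °C: -282.17 kJ/s
Outlet flows (mol/s): A 6.1446, B 7.1554, H₂O 7.1554
Sensible, products 25→181 °C: 407.18 kJ/s
Q = ΔH = 497.09 kJ/s = 497.09 kW
Heat supplied = 29825 kJ/min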